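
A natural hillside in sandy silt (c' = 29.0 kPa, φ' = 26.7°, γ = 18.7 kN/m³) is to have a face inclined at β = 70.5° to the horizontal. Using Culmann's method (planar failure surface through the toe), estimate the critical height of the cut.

H_c = 18.77 m

Culmann's analysis gives the critical failure plane at α_cr = (β + φ')/2 = (70.5 + 26.7)/2 = 48.6°, and the critical height
H_c = (4c'/γ) · sinβ cosφ' / [1 − cos(β − φ')]
    = (4·29.0/18.7) · sin70.5°·cos26.7° / [1 − cos(43.8°)]
    = 6.203 · 0.9426·0.8934 / [1 − 0.7218]
    = 6.203 · 0.8421 / 0.2782
    = 18.77 m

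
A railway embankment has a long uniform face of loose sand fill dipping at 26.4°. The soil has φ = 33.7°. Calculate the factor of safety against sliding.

For a dry cohesionless infinite slope the factor of safety is FS = tanφ / tanβ.
FS = tan33.7° / tan26.4° = 0.6669 / 0.4964 = 1.343

FS = 1.34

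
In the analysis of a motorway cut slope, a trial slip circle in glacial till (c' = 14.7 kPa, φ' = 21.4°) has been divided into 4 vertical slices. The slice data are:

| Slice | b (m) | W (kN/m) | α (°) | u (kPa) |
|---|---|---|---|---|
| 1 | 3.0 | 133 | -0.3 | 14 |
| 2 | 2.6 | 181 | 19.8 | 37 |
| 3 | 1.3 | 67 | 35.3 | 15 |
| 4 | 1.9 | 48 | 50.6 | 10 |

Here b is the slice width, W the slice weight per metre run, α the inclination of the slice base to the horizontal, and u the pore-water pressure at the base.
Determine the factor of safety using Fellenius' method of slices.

FS = 1.66

Ordinary method of slices: FS = Σ[c'·Δl_i + (W_i cosα_i − u_i·Δl_i)·tanφ'] / Σ W_i sinα_i, with Δl_i = b_i / cosα_i.
Slice 1: Δl = 3.0/cos(-0.3°) = 3.000 m; N'_1 = 133·cos(-0.3°) − 14·3.000 = 91.0; c'Δl = 44.10; W sinα = -0.7
Slice 2: Δl = 2.6/cos19.8° = 2.763 m; N'_2 = 181·cos19.8° − 37·2.763 = 68.1; c'Δl = 40.62; W sinα = 61.3
Slice 3: Δl = 1.3/cos35.3° = 1.593 m; N'_3 = 67·cos35.3° − 15·1.593 = 30.8; c'Δl = 23.42; W sinα = 38.7
Slice 4: Δl = 1.9/cos50.6° = 2.993 m; N'_4 = 48·cos50.6° − 10·2.993 = 0.5; c'Δl = 44.00; W sinα = 37.1
Σc'Δl = 152.1 kN/m; ΣN' = 190.4 kN/m; ΣW sinα = 136.4 kN/m
Resisting = 152.1 + 190.4·tan21.4° = 152.1 + 74.6 = 226.7 kN/m
FS = 226.7 / 136.4 = 1.662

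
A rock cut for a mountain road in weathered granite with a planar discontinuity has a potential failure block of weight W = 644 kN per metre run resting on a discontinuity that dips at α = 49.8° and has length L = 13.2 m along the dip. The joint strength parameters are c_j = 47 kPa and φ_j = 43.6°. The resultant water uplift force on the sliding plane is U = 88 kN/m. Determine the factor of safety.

Resolving the block weight along and normal to the plane and applying the Mohr–Coulomb strength on the joint:
N' = W cosα − U = 644·cos49.8° − 88 = 327.7 kN/m
Driving force T = W sinα = 644·sin49.8° = 491.9 kN/m
Resisting force R = c_j·L + N'·tanφ_j = 47·13.2 + 327.7·tan43.6° = 620.4 + 312.0 = 932.4 kN/m
FS = R / T = 932.4 / 491.9 = 1.896

FS = 1.90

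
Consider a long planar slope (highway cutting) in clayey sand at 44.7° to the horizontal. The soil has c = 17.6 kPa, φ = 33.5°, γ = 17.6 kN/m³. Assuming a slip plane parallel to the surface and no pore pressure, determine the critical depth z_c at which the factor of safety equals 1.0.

z_c = 6.04 m

Setting FS = 1.00 in FS = [c + γz cos²β tanφ] / [γz sinβ cosβ] and solving for z:
z = c / [γ cosβ (FS·sinβ − cosβ·tanφ)]
  = 17.6 / [17.6·cos44.7°·(1.00·sin44.7° − cos44.7°·tan33.5°)]
  = 17.6 / [17.6·0.7108·(1.00·0.7034 − 0.7108·0.6619)]
  = 17.6 / 2.9139 = 6.040 m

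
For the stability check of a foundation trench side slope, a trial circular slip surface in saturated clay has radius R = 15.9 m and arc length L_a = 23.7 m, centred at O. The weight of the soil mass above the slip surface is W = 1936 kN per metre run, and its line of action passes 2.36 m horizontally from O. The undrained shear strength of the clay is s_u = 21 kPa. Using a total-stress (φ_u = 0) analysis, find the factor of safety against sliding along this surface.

FS = 1.73

Taking moments about the centre O, the resisting moment is provided by the undrained shear strength acting along the arc:
M_R = s_u·L_a·R = 21·23.70·15.9 = 7913.4 kN·m/m
M_D = W·d = 1936·2.36 = 4569.0 kN·m/m
FS = M_R / M_D = 7913.4 / 4569.0 = 1.732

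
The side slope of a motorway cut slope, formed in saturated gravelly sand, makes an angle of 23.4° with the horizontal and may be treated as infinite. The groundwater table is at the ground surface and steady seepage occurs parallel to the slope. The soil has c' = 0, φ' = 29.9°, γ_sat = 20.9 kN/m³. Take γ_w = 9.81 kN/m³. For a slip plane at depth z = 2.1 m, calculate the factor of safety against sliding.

With seepage parallel to the slope and the water table at the surface, the effective normal stress on the slip plane uses the buoyant unit weight γ' = γ_sat − γ_w while the driving shear stress uses γ_sat:
FS = [c' + γ' z cos²β tanφ'] / [γ_sat z sinβ cosβ]
(For c' = 0 this reduces to FS = (γ'/γ_sat)·tanφ'/tanβ.)
γ' = 20.9 − 9.81 = 11.09 kN/m³
Numerator = 0.0 + 11.09·2.1·cos²23.4°·tan29.9° = 0.0 + 11.09·2.1·0.8423·0.5750 = 11.280 kPa
Denominator = 20.9·2.1·sin23.4°·cos23.4° = 20.9·2.1·0.3971·0.9178 = 15.997 kPa
FS = 11.280 / 15.997 = 0.705

FS = 0.71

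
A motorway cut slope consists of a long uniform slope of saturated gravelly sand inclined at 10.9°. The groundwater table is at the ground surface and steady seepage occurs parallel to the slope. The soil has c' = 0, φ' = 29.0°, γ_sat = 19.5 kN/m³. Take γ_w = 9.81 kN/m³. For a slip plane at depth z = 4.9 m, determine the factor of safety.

With seepage parallel to the slope and the water table at the surface, the effective normal stress on the slip plane uses the buoyant unit weight γ' = γ_sat − γ_w while the driving shear stress uses γ_sat:
FS = [c' + γ' z cos²β tanφ'] / [γ_sat z sinβ cosβ]
(For c' = 0 this reduces to FS = (γ'/γ_sat)·tanφ'/tanβ.)
γ' = 19.5 − 9.81 = 9.69 kN/m³
Numerator = 0.0 + 9.69·4.9·cos²10.9°·tan29.0° = 0.0 + 9.69·4.9·0.9642·0.5543 = 25.378 kPa
Denominator = 19.5·4.9·sin10.9°·cos10.9° = 19.5·4.9·0.1891·0.9820 = 17.742 kPa
FS = 25.378 / 17.742 = 1.430

FS = 1.43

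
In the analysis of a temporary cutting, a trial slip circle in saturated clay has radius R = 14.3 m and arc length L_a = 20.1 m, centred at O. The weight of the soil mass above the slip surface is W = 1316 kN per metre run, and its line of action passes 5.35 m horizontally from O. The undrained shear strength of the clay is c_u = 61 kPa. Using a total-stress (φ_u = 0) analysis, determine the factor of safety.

Taking moments about the centre O, the resisting moment is provided by the undrained shear strength acting along the arc:
M_R = c_u·L_a·R = 61·20.10·14.3 = 17533.2 kN·m/m
M_D = W·d = 1316·5.35 = 7040.6 kN·m/m
FS = M_R / M_D = 17533.2 / 7040.6 = 2.490

FS = 2.49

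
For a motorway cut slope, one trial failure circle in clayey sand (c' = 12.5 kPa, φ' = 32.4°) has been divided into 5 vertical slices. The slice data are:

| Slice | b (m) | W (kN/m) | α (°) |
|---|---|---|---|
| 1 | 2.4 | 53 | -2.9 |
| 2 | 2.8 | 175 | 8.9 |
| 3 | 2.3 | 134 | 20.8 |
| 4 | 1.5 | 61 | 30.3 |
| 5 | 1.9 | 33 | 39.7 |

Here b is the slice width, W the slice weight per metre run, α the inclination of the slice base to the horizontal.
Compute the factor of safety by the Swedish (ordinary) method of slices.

FS = 3.40

Ordinary method of slices: FS = Σ[c'·Δl_i + (W_i cosα_i)·tanφ'] / Σ W_i sinα_i, with Δl_i = b_i / cosα_i.
Slice 1: Δl = 2.4/cos(-2.9°) = 2.403 m; N'_1 = 53·cos(-2.9°) = 52.9; c'Δl = 30.04; W sinα = -2.7
Slice 2: Δl = 2.8/cos8.9° = 2.834 m; N'_2 = 175·cos8.9° = 172.9; c'Δl = 35.43; W sinα = 27.1
Slice 3: Δl = 2.3/cos20.8° = 2.460 m; N'_3 = 134·cos20.8° = 125.3; c'Δl = 30.75; W sinα = 47.6
Slice 4: Δl = 1.5/cos30.3° = 1.737 m; N'_4 = 61·cos30.3° = 52.7; c'Δl = 21.72; W sinα = 30.8
Slice 5: Δl = 1.9/cos39.7° = 2.469 m; N'_5 = 33·cos39.7° = 25.4; c'Δl = 30.87; W sinα = 21.1
Σc'Δl = 148.8 kN/m; ΣN' = 429.1 kN/m; ΣW sinα = 123.8 kN/m
Resisting = 148.8 + 429.1·tan32.4° = 148.8 + 272.3 = 421.2 kN/m
FS = 421.2 / 123.8 = 3.401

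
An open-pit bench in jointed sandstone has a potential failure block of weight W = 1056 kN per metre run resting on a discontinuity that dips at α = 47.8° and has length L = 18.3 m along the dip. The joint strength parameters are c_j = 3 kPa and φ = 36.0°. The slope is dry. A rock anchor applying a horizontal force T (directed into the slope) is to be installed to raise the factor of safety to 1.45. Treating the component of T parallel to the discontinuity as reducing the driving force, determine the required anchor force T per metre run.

Resolving forces along and normal to the sliding plane, with the horizontal anchor force T adding T·sinα to the effective normal force and T·cosα acting up the plane against the driving force:
FS = [c_jL + (W cosα + T sinα) tanφ] / [W sinα − T cosα]
Without the anchor: N' = 709.3 kN/m, driving T_d = 782.3 kN/m, resisting R = 3·18.3 + 709.3·tan36.0° = 570.3 kN/m, FS = 0.73.
Setting FS = 1.45 and solving for T:
1.45·(782.3 − T cos47.8°) = 570.3 + T sin47.8°·tan36.0°
T·(sin47.8°·tan36.0° + 1.45·cos47.8°) = 1.45·782.3 − 570.3
T·(0.7408·0.7265 + 1.45·0.6717) = 1134.3 − 570.3 = 564.1
T·1.5122 = 564.1
T = 373.0 kN/m

T = 373 kN/m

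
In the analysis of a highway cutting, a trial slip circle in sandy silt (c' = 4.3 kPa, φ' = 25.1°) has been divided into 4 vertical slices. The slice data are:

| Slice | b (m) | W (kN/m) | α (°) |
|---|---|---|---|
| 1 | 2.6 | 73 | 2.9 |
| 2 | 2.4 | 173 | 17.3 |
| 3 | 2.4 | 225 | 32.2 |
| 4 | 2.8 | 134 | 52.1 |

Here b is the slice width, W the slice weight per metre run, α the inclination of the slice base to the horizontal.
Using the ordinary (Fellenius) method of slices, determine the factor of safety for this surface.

FS = 1.04

Ordinary method of slices: FS = Σ[c'·Δl_i + (W_i cosα_i)·tanφ'] / Σ W_i sinα_i, with Δl_i = b_i / cosα_i.
Slice 1: Δl = 2.6/cos2.9° = 2.603 m; N'_1 = 73·cos2.9° = 72.9; c'Δl = 11.19; W sinα = 3.7
Slice 2: Δl = 2.4/cos17.3° = 2.514 m; N'_2 = 173·cos17.3° = 165.2; c'Δl = 10.81; W sinα = 51.4
Slice 3: Δl = 2.4/cos32.2° = 2.836 m; N'_3 = 225·cos32.2° = 190.4; c'Δl = 12.20; W sinα = 119.9
Slice 4: Δl = 2.8/cos52.1° = 4.558 m; N'_4 = 134·cos52.1° = 82.3; c'Δl = 19.60; W sinα = 105.7
Σc'Δl = 53.8 kN/m; ΣN' = 510.8 kN/m; ΣW sinα = 280.8 kN/m
Resisting = 53.8 + 510.8·tan25.1° = 53.8 + 239.3 = 293.1 kN/m
FS = 293.1 / 280.8 = 1.044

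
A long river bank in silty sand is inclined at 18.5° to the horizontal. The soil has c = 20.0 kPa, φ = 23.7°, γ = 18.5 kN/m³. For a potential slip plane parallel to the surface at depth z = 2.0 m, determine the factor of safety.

For an infinite slope with a slip plane parallel to the surface (no pore pressure): FS = [c + γz cos²β tanφ] / [γz sinβ cosβ].
γz = 18.5·2.0 = 37.00 kN/m²
Numerator = 20.0 + 37.00·cos²18.5°·tan23.7° = 20.0 + 37.00·0.8993·0.4390 = 34.607 kPa
Denominator = 37.00·sin18.5°·cos18.5° = 37.00·0.3173·0.9483 = 11.134 kPa
FS = 34.607 / 11.134 = 3.108

FS = 3.11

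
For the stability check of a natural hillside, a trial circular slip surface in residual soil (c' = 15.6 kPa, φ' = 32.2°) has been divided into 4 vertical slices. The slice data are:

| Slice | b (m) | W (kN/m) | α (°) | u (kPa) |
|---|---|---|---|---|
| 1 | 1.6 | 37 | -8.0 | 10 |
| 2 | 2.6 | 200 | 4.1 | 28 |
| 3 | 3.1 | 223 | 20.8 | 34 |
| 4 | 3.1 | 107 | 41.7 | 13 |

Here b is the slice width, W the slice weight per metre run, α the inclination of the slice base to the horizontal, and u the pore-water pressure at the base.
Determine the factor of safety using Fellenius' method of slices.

Ordinary method of slices: FS = Σ[c'·Δl_i + (W_i cosα_i − u_i·Δl_i)·tanφ'] / Σ W_i sinα_i, with Δl_i = b_i / cosα_i.
Slice 1: Δl = 1.6/cos(-8.0°) = 1.616 m; N'_1 = 37·cos(-8.0°) − 10·1.616 = 20.5; c'Δl = 25.21; W sinα = -5.1
Slice 2: Δl = 2.6/cos4.1° = 2.607 m; N'_2 = 200·cos4.1° − 28·2.607 = 126.5; c'Δl = 40.66; W sinα = 14.3
Slice 3: Δl = 3.1/cos20.8° = 3.316 m; N'_3 = 223·cos20.8° − 34·3.316 = 95.7; c'Δl = 51.73; W sinα = 79.2
Slice 4: Δl = 3.1/cos41.7° = 4.152 m; N'_4 = 107·cos41.7° − 13·4.152 = 25.9; c'Δl = 64.77; W sinα = 71.2
Σc'Δl = 182.4 kN/m; ΣN' = 268.6 kN/m; ΣW sinα = 159.5 kN/m
Resisting = 182.4 + 268.6·tan32.2° = 182.4 + 169.2 = 351.5 kN/m
FS = 351.5 / 159.5 = 2.204

FS = 2.20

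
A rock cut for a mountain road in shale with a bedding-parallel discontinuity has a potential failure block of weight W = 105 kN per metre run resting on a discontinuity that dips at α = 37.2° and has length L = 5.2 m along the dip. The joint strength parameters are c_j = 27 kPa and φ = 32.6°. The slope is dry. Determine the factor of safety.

Resolving the block weight along and normal to the plane and applying the Mohr–Coulomb strength on the joint:
N' = W cosα = 105·cos37.2° = 83.6 kN/m
Driving force T = W sinα = 105·sin37.2° = 63.5 kN/m
Resisting force R = c_j·L + N'·tanφ = 27·5.2 + 83.6·tan32.6° = 140.4 + 53.5 = 193.9 kN/m
FS = R / T = 193.9 / 63.5 = 3.054

FS = 3.05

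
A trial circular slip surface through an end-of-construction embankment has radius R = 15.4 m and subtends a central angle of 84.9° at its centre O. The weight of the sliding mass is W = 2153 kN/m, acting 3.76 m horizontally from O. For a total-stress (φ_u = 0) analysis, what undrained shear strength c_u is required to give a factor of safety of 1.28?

FS = c_u·L_a·R / (W·d), so c_u = FS·W·d / (L_a·R).
Arc length L_a = R·θ = 15.4·(84.9°·π/180) = 15.4·1.4818 = 22.82 m
c_u = 1.28·2153·3.76 / (22.82·15.4) = 10362.0 / 351.42 = 29.49 kPa

c_u = 29.5 kPa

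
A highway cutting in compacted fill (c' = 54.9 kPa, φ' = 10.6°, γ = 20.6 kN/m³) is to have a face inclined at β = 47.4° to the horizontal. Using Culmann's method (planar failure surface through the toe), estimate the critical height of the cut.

Culmann's analysis gives the critical failure plane at α_cr = (β + φ')/2 = (47.4 + 10.6)/2 = 29.0°, and the critical height
H_c = (4c'/γ) · sinβ cosφ' / [1 − cos(β − φ')]
    = (4·54.9/20.6) · sin47.4°·cos10.6° / [1 − cos(36.8°)]
    = 10.660 · 0.7361·0.9829 / [1 − 0.8007]
    = 10.660 · 0.7235 / 0.1993
    = 38.71 m

H_c = 38.71 m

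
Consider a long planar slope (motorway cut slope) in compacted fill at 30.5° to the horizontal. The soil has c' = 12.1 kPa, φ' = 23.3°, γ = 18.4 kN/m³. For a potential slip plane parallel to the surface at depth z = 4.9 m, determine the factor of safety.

For an infinite slope with a slip plane parallel to the surface (no pore pressure): FS = [c' + γz cos²β tanφ'] / [γz sinβ cosβ].
γz = 18.4·4.9 = 90.16 kN/m²
Numerator = 12.1 + 90.16·cos²30.5°·tan23.3° = 12.1 + 90.16·0.7424·0.4307 = 40.927 kPa
Denominator = 90.16·sin30.5°·cos30.5° = 90.16·0.5075·0.8616 = 39.428 kPa
FS = 40.927 / 39.428 = 1.038

FS = 1.04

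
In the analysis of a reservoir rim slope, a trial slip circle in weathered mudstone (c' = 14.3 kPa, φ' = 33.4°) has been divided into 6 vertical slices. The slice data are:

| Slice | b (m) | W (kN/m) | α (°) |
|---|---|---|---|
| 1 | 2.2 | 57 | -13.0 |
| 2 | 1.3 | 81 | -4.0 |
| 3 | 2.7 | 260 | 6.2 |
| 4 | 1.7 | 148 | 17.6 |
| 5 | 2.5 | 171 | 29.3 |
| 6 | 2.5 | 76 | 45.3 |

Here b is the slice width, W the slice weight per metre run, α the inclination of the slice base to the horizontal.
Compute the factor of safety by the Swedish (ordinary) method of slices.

Ordinary method of slices: FS = Σ[c'·Δl_i + (W_i cosα_i)·tanφ'] / Σ W_i sinα_i, with Δl_i = b_i / cosα_i.
Slice 1: Δl = 2.2/cos(-13.0°) = 2.258 m; N'_1 = 57·cos(-13.0°) = 55.5; c'Δl = 32.29; W sinα = -12.8
Slice 2: Δl = 1.3/cos(-4.0°) = 1.303 m; N'_2 = 81·cos(-4.0°) = 80.8; c'Δl = 18.64; W sinα = -5.7
Slice 3: Δl = 2.7/cos6.2° = 2.716 m; N'_3 = 260·cos6.2° = 258.5; c'Δl = 38.84; W sinα = 28.1
Slice 4: Δl = 1.7/cos17.6° = 1.783 m; N'_4 = 148·cos17.6° = 141.1; c'Δl = 25.50; W sinα = 44.8
Slice 5: Δl = 2.5/cos29.3° = 2.867 m; N'_5 = 171·cos29.3° = 149.1; c'Δl = 40.99; W sinα = 83.7
Slice 6: Δl = 2.5/cos45.3° = 3.554 m; N'_6 = 76·cos45.3° = 53.5; c'Δl = 50.82; W sinα = 54.0
Σc'Δl = 207.1 kN/m; ΣN' = 738.5 kN/m; ΣW sinα = 192.1 kN/m
Resisting = 207.1 + 738.5·tan33.4° = 207.1 + 486.9 = 694.0 kN/m
FS = 694.0 / 192.1 = 3.613

FS = 3.61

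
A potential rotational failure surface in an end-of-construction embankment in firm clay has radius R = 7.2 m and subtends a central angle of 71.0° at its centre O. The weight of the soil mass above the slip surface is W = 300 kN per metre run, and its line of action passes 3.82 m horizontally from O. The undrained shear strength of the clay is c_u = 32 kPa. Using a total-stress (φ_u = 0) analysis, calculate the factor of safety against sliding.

FS = 1.79

Taking moments about the centre O, the resisting moment is provided by the undrained shear strength acting along the arc:
Arc length L_a = R·θ = 7.2·(71.0°·π/180) = 7.2·1.2392 = 8.92 m
M_R = c_u·L_a·R = 32·8.92·7.2 = 2055.7 kN·m/m
M_D = W·d = 300·3.82 = 1146.0 kN·m/m
FS = M_R / M_D = 2055.7 / 1146.0 = 1.794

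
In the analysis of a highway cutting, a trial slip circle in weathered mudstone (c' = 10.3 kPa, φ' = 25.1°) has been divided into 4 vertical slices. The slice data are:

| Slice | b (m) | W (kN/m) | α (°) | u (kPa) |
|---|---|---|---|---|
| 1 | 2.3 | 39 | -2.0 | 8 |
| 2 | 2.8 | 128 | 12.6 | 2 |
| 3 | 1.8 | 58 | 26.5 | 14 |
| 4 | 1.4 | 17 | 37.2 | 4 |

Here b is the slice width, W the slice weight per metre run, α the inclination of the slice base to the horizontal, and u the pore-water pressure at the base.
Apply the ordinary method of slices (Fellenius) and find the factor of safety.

Ordinary method of slices: FS = Σ[c'·Δl_i + (W_i cosα_i − u_i·Δl_i)·tanφ'] / Σ W_i sinα_i, with Δl_i = b_i / cosα_i.
Slice 1: Δl = 2.3/cos(-2.0°) = 2.301 m; N'_1 = 39·cos(-2.0°) − 8·2.301 = 20.6; c'Δl = 23.70; W sinα = -1.4
Slice 2: Δl = 2.8/cos12.6° = 2.869 m; N'_2 = 128·cos12.6° − 2·2.869 = 119.2; c'Δl = 29.55; W sinα = 27.9
Slice 3: Δl = 1.8/cos26.5° = 2.011 m; N'_3 = 58·cos26.5° − 14·2.011 = 23.7; c'Δl = 20.72; W sinα = 25.9
Slice 4: Δl = 1.4/cos37.2° = 1.758 m; N'_4 = 17·cos37.2° − 4·1.758 = 6.5; c'Δl = 18.10; W sinα = 10.3
Σc'Δl = 92.1 kN/m; ΣN' = 170.0 kN/m; ΣW sinα = 62.7 kN/m
Resisting = 92.1 + 170.0·tan25.1° = 92.1 + 79.6 = 171.7 kN/m
FS = 171.7 / 62.7 = 2.738

FS = 2.74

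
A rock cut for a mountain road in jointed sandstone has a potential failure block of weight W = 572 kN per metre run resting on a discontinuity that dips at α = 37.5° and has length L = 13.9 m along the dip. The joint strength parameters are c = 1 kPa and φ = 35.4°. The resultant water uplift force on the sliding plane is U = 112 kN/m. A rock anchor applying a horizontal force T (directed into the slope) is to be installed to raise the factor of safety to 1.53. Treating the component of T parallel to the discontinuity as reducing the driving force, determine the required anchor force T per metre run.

Resolving forces along and normal to the sliding plane, with the horizontal anchor force T adding T·sinα to the effective normal force and T·cosα acting up the plane against the driving force:
FS = [cL + (W cosα − U + T sinα) tanφ] / [W sinα − T cosα]
Without the anchor: N' = 341.8 kN/m, driving T_d = 348.2 kN/m, resisting R = 1·13.9 + 341.8·tan35.4° = 256.8 kN/m, FS = 0.74.
Setting FS = 1.53 and solving for T:
1.53·(348.2 − T cos37.5°) = 256.8 + T sin37.5°·tan35.4°
T·(sin37.5°·tan35.4° + 1.53·cos37.5°) = 1.53·348.2 − 256.8
T·(0.6088·0.7107 + 1.53·0.7934) = 532.8 − 256.8 = 276.0
T·1.6465 = 276.0
T = 167.6 kN/m

T = 168 kN/m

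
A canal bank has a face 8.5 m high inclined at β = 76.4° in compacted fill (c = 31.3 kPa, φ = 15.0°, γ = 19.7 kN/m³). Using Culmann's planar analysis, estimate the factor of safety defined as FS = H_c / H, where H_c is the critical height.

H_c = (4c/γ) · sinβ cosφ / [1 − cos(β − φ)]
    = (4·31.3/19.7) · sin76.4°·cos15.0° / [1 − cos61.4°]
    = 6.355 · 0.9388 / 0.5213 = 11.45 m
FS = H_c / H = 11.45 / 8.5 = 1.347

FS = 1.35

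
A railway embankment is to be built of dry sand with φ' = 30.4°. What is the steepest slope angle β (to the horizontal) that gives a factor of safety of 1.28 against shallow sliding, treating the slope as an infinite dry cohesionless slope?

β = 24.6°

For an infinite dry cohesionless slope FS = tanφ'/tanβ, so tanβ = tanφ' / FS.
tanβ = tan30.4° / 1.28 = 0.5867 / 1.28 = 0.4584
β = arctan(0.4584) = 24.62°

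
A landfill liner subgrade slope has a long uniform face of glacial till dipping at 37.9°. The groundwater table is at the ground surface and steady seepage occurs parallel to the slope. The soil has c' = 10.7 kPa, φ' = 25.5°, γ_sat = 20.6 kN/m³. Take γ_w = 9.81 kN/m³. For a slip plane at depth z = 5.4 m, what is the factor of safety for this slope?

With seepage parallel to the slope and the water table at the surface, the effective normal stress on the slip plane uses the buoyant unit weight γ' = γ_sat − γ_w while the driving shear stress uses γ_sat:
FS = [c' + γ' z cos²β tanφ'] / [γ_sat z sinβ cosβ]
γ' = 20.6 − 9.81 = 10.79 kN/m³
Numerator = 10.7 + 10.79·5.4·cos²37.9°·tan25.5° = 10.7 + 10.79·5.4·0.6227·0.4770 = 28.004 kPa
Denominator = 20.6·5.4·sin37.9°·cos37.9° = 20.6·5.4·0.6143·0.7891 = 53.921 kPa
FS = 28.004 / 53.921 = 0.519

FS = 0.52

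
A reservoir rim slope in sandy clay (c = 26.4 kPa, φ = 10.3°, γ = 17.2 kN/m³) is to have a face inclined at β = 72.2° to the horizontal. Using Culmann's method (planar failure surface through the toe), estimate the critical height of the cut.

Culmann's analysis gives the critical failure plane at α_cr = (β + φ)/2 = (72.2 + 10.3)/2 = 41.2°, and the critical height
H_c = (4c/γ) · sinβ cosφ / [1 − cos(β − φ)]
    = (4·26.4/17.2) · sin72.2°·cos10.3° / [1 − cos(61.9°)]
    = 6.140 · 0.9521·0.9839 / [1 − 0.4710]
    = 6.140 · 0.9368 / 0.5290
    = 10.87 m

H_c = 10.87 m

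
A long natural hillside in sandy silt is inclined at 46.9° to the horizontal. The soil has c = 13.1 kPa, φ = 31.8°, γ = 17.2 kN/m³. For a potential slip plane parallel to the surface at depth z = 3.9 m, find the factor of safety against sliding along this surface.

FS = 0.97

For an infinite slope with a slip plane parallel to the surface (no pore pressure): FS = [c + γz cos²β tanφ] / [γz sinβ cosβ].
γz = 17.2·3.9 = 67.08 kN/m²
Numerator = 13.1 + 67.08·cos²46.9°·tan31.8° = 13.1 + 67.08·0.4669·0.6200 = 32.517 kPa
Denominator = 67.08·sin46.9°·cos46.9° = 67.08·0.7302·0.6833 = 33.466 kPa
FS = 32.517 / 33.466 = 0.972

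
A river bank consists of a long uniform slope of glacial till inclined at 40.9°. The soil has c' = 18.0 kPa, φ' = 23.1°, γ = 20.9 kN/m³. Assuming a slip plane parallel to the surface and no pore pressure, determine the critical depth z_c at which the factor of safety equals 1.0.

z_c = 3.43 m

Setting FS = 1.00 in FS = [c' + γz cos²β tanφ'] / [γz sinβ cosβ] and solving for z:
z = c' / [γ cosβ (FS·sinβ − cosβ·tanφ')]
  = 18.0 / [20.9·cos40.9°·(1.00·sin40.9° − cos40.9°·tan23.1°)]
  = 18.0 / [20.9·0.7559·(1.00·0.6547 − 0.7559·0.4265)]
  = 18.0 / 5.2501 = 3.428 m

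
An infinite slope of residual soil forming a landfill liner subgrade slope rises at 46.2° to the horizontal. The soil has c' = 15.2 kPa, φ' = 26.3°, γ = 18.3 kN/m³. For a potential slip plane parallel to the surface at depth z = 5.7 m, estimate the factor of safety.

FS = 0.77

For an infinite slope with a slip plane parallel to the surface (no pore pressure): FS = [c' + γz cos²β tanφ'] / [γz sinβ cosβ].
γz = 18.3·5.7 = 104.31 kN/m²
Numerator = 15.2 + 104.31·cos²46.2°·tan26.3° = 15.2 + 104.31·0.4791·0.4942 = 39.897 kPa
Denominator = 104.31·sin46.2°·cos46.2° = 104.31·0.7218·0.6921 = 52.109 kPa
FS = 39.897 / 52.109 = 0.766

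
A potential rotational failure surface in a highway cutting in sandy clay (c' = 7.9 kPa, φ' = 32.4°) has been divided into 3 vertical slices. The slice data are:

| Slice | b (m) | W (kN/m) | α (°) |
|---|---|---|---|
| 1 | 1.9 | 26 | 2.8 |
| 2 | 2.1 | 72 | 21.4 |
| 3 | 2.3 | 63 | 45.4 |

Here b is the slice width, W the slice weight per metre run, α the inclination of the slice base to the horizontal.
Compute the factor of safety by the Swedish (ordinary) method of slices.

FS = 2.01

Ordinary method of slices: FS = Σ[c'·Δl_i + (W_i cosα_i)·tanφ'] / Σ W_i sinα_i, with Δl_i = b_i / cosα_i.
Slice 1: Δl = 1.9/cos2.8° = 1.902 m; N'_1 = 26·cos2.8° = 26.0; c'Δl = 15.03; W sinα = 1.3
Slice 2: Δl = 2.1/cos21.4° = 2.256 m; N'_2 = 72·cos21.4° = 67.0; c'Δl = 17.82; W sinα = 26.3
Slice 3: Δl = 2.3/cos45.4° = 3.276 m; N'_3 = 63·cos45.4° = 44.2; c'Δl = 25.88; W sinα = 44.9
Σc'Δl = 58.7 kN/m; ΣN' = 137.2 kN/m; ΣW sinα = 72.4 kN/m
Resisting = 58.7 + 137.2·tan32.4° = 58.7 + 87.1 = 145.8 kN/m
FS = 145.8 / 72.4 = 2.014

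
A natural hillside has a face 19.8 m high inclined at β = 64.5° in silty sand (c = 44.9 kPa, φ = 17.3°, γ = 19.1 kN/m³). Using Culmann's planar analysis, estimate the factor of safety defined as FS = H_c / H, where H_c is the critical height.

FS = 1.28

H_c = (4c/γ) · sinβ cosφ / [1 − cos(β − φ)]
    = (4·44.9/19.1) · sin64.5°·cos17.3° / [1 − cos47.2°]
    = 9.403 · 0.8618 / 0.3206 = 25.28 m
FS = H_c / H = 25.28 / 19.8 = 1.277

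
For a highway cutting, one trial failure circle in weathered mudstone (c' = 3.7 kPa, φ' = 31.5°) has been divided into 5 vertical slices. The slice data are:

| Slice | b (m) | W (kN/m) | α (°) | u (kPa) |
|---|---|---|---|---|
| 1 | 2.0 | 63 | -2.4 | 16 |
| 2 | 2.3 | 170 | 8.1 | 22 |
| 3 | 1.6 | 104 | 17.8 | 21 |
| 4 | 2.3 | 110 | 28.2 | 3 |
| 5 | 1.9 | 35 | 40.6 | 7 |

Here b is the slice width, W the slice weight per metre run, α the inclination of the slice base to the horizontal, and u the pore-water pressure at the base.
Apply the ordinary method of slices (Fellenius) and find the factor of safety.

Ordinary method of slices: FS = Σ[c'·Δl_i + (W_i cosα_i − u_i·Δl_i)·tanφ'] / Σ W_i sinα_i, with Δl_i = b_i / cosα_i.
Slice 1: Δl = 2.0/cos(-2.4°) = 2.002 m; N'_1 = 63·cos(-2.4°) − 16·2.002 = 30.9; c'Δl = 7.41; W sinα = -2.6
Slice 2: Δl = 2.3/cos8.1° = 2.323 m; N'_2 = 170·cos8.1° − 22·2.323 = 117.2; c'Δl = 8.60; W sinα = 24.0
Slice 3: Δl = 1.6/cos17.8° = 1.680 m; N'_3 = 104·cos17.8° − 21·1.680 = 63.7; c'Δl = 6.22; W sinα = 31.8
Slice 4: Δl = 2.3/cos28.2° = 2.610 m; N'_4 = 110·cos28.2° − 3·2.610 = 89.1; c'Δl = 9.66; W sinα = 52.0
Slice 5: Δl = 1.9/cos40.6° = 2.502 m; N'_5 = 35·cos40.6° − 7·2.502 = 9.1; c'Δl = 9.26; W sinα = 22.8
Σc'Δl = 41.1 kN/m; ΣN' = 310.0 kN/m; ΣW sinα = 127.9 kN/m
Resisting = 41.1 + 310.0·tan31.5° = 41.1 + 190.0 = 231.1 kN/m
FS = 231.1 / 127.9 = 1.807

FS = 1.81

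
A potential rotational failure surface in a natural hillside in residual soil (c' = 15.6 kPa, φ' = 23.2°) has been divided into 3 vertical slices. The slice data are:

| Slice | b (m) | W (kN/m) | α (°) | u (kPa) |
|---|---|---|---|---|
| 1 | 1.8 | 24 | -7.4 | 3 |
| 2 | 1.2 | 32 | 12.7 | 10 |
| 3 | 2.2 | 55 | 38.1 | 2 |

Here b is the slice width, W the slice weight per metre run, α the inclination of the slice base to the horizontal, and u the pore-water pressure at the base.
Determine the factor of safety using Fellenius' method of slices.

Ordinary method of slices: FS = Σ[c'·Δl_i + (W_i cosα_i − u_i·Δl_i)·tanφ'] / Σ W_i sinα_i, with Δl_i = b_i / cosα_i.
Slice 1: Δl = 1.8/cos(-7.4°) = 1.815 m; N'_1 = 24·cos(-7.4°) − 3·1.815 = 18.4; c'Δl = 28.32; W sinα = -3.1
Slice 2: Δl = 1.2/cos12.7° = 1.230 m; N'_2 = 32·cos12.7° − 10·1.230 = 18.9; c'Δl = 19.19; W sinα = 7.0
Slice 3: Δl = 2.2/cos38.1° = 2.796 m; N'_3 = 55·cos38.1° − 2·2.796 = 37.7; c'Δl = 43.61; W sinα = 33.9
Σc'Δl = 91.1 kN/m; ΣN' = 75.0 kN/m; ΣW sinα = 37.9 kN/m
Resisting = 91.1 + 75.0·tan23.2° = 91.1 + 32.1 = 123.2 kN/m
FS = 123.2 / 37.9 = 3.254

FS = 3.25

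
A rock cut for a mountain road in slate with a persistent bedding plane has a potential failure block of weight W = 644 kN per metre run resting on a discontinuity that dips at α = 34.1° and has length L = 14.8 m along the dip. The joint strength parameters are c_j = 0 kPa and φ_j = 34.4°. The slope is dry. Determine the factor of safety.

Resolving the block weight along and normal to the plane and applying the Mohr–Coulomb strength on the joint:
N' = W cosα = 644·cos34.1° = 533.3 kN/m
Driving force T = W sinα = 644·sin34.1° = 361.1 kN/m
Resisting force R = c_j·L + N'·tanφ_j = 0·14.8 + 533.3·tan34.4° = 0.0 + 365.1 = 365.1 kN/m
FS = R / T = 365.1 / 361.1 = 1.011

FS = 1.01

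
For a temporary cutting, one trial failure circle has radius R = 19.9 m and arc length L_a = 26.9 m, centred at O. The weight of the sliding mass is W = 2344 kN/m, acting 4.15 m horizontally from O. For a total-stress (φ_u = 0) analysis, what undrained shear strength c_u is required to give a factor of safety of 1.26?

c_u = 22.9 kPa

FS = c_u·L_a·R / (W·d), so c_u = FS·W·d / (L_a·R).
c_u = 1.26·2344·4.15 / (26.90·19.9) = 12256.8 / 535.31 = 22.90 kPa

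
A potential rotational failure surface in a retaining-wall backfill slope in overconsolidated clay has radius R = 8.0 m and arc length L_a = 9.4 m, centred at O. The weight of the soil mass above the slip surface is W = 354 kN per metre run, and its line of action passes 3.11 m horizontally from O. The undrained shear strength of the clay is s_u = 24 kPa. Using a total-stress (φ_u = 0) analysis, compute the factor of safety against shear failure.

FS = 1.64

Taking moments about the centre O, the resisting moment is provided by the undrained shear strength acting along the arc:
M_R = s_u·L_a·R = 24·9.40·8.0 = 1804.8 kN·m/m
M_D = W·d = 354·3.11 = 1100.9 kN·m/m
FS = M_R / M_D = 1804.8 / 1100.9 = 1.639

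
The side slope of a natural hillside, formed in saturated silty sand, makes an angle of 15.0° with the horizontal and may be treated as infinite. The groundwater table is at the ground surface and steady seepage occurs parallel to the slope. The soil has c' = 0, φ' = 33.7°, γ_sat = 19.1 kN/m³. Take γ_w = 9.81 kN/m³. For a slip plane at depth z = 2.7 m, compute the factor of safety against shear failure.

FS = 1.21

With seepage parallel to the slope and the water table at the surface, the effective normal stress on the slip plane uses the buoyant unit weight γ' = γ_sat − γ_w while the driving shear stress uses γ_sat:
FS = [c' + γ' z cos²β tanφ'] / [γ_sat z sinβ cosβ]
(For c' = 0 this reduces to FS = (γ'/γ_sat)·tanφ'/tanβ.)
γ' = 19.1 − 9.81 = 9.29 kN/m³
Numerator = 0.0 + 9.29·2.7·cos²15.0°·tan33.7° = 0.0 + 9.29·2.7·0.9330·0.6669 = 15.608 kPa
Denominator = 19.1·2.7·sin15.0°·cos15.0° = 19.1·2.7·0.2588·0.9659 = 12.893 kPa
FS = 15.608 / 12.893 = 1.211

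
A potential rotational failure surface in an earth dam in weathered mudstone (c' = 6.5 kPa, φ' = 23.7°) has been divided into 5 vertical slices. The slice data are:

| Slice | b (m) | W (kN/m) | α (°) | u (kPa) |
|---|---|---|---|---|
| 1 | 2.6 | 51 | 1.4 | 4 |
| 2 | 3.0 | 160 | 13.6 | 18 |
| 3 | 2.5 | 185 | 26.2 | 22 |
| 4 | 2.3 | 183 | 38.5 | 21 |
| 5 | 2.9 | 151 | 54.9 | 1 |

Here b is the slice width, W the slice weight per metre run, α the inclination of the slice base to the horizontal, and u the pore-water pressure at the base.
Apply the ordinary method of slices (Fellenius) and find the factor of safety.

Ordinary method of slices: FS = Σ[c'·Δl_i + (W_i cosα_i − u_i·Δl_i)·tanφ'] / Σ W_i sinα_i, with Δl_i = b_i / cosα_i.
Slice 1: Δl = 2.6/cos1.4° = 2.601 m; N'_1 = 51·cos1.4° − 4·2.601 = 40.6; c'Δl = 16.91; W sinα = 1.2
Slice 2: Δl = 3.0/cos13.6° = 3.087 m; N'_2 = 160·cos13.6° − 18·3.087 = 100.0; c'Δl = 20.06; W sinα = 37.6
Slice 3: Δl = 2.5/cos26.2° = 2.786 m; N'_3 = 185·cos26.2° − 22·2.786 = 104.7; c'Δl = 18.11; W sinα = 81.7
Slice 4: Δl = 2.3/cos38.5° = 2.939 m; N'_4 = 183·cos38.5° − 21·2.939 = 81.5; c'Δl = 19.10; W sinα = 113.9
Slice 5: Δl = 2.9/cos54.9° = 5.043 m; N'_5 = 151·cos54.9° − 1·5.043 = 81.8; c'Δl = 32.78; W sinα = 123.5
Σc'Δl = 107.0 kN/m; ΣN' = 408.5 kN/m; ΣW sinα = 358.0 kN/m
Resisting = 107.0 + 408.5·tan23.7° = 107.0 + 179.3 = 286.3 kN/m
FS = 286.3 / 358.0 = 0.800

FS = 0.80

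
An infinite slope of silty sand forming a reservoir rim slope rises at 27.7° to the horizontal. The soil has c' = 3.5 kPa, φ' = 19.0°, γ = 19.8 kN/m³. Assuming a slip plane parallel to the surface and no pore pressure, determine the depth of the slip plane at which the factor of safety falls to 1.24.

Setting FS = 1.24 in FS = [c' + γz cos²β tanφ'] / [γz sinβ cosβ] and solving for z:
z = c' / [γ cosβ (FS·sinβ − cosβ·tanφ')]
  = 3.5 / [19.8·cos27.7°·(1.24·sin27.7° − cos27.7°·tan19.0°)]
  = 3.5 / [19.8·0.8854·(1.24·0.4648 − 0.8854·0.3443)]
  = 3.5 / 4.7603 = 0.735 m

z = 0.74 m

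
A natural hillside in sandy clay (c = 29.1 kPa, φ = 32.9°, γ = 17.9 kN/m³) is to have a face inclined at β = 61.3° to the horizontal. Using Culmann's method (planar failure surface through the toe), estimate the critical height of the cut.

H_c = 39.79 m

Culmann's analysis gives the critical failure plane at α_cr = (β + φ)/2 = (61.3 + 32.9)/2 = 47.1°, and the critical height
H_c = (4c/γ) · sinβ cosφ / [1 − cos(β − φ)]
    = (4·29.1/17.9) · sin61.3°·cos32.9° / [1 − cos(28.4°)]
    = 6.503 · 0.8771·0.8396 / [1 − 0.8796]
    = 6.503 · 0.7365 / 0.1204
    = 39.79 m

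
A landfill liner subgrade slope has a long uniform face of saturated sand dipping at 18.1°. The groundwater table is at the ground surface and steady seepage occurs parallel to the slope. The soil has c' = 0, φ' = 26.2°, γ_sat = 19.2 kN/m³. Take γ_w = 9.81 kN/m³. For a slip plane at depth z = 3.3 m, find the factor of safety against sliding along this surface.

FS = 0.74

With seepage parallel to the slope and the water table at the surface, the effective normal stress on the slip plane uses the buoyant unit weight γ' = γ_sat − γ_w while the driving shear stress uses γ_sat:
FS = [c' + γ' z cos²β tanφ'] / [γ_sat z sinβ cosβ]
(For c' = 0 this reduces to FS = (γ'/γ_sat)·tanφ'/tanβ.)
γ' = 19.2 − 9.81 = 9.39 kN/m³
Numerator = 0.0 + 9.39·3.3·cos²18.1°·tan26.2° = 0.0 + 9.39·3.3·0.9035·0.4921 = 13.776 kPa
Denominator = 19.2·3.3·sin18.1°·cos18.1° = 19.2·3.3·0.3107·0.9505 = 18.710 kPa
FS = 13.776 / 18.710 = 0.736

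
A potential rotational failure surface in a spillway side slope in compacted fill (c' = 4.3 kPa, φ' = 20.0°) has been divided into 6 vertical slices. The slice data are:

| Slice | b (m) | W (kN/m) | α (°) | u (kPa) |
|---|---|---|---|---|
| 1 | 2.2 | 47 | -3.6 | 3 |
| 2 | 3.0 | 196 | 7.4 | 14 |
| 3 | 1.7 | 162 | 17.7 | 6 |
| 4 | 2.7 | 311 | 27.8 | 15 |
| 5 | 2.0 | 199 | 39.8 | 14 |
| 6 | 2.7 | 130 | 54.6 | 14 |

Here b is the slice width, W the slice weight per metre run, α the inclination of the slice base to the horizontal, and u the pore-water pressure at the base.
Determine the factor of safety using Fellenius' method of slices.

Ordinary method of slices: FS = Σ[c'·Δl_i + (W_i cosα_i − u_i·Δl_i)·tanφ'] / Σ W_i sinα_i, with Δl_i = b_i / cosα_i.
Slice 1: Δl = 2.2/cos(-3.6°) = 2.204 m; N'_1 = 47·cos(-3.6°) − 3·2.204 = 40.3; c'Δl = 9.48; W sinα = -3.0
Slice 2: Δl = 3.0/cos7.4° = 3.025 m; N'_2 = 196·cos7.4° − 14·3.025 = 152.0; c'Δl = 13.01; W sinα = 25.2
Slice 3: Δl = 1.7/cos17.7° = 1.784 m; N'_3 = 162·cos17.7° − 6·1.784 = 143.6; c'Δl = 7.67; W sinα = 49.3
Slice 4: Δl = 2.7/cos27.8° = 3.052 m; N'_4 = 311·cos27.8° − 15·3.052 = 229.3; c'Δl = 13.12; W sinα = 145.0
Slice 5: Δl = 2.0/cos39.8° = 2.603 m; N'_5 = 199·cos39.8° − 14·2.603 = 116.4; c'Δl = 11.19; W sinα = 127.4
Slice 6: Δl = 2.7/cos54.6° = 4.661 m; N'_6 = 130·cos54.6° − 14·4.661 = 10.1; c'Δl = 20.04; W sinα = 106.0
Σc'Δl = 74.5 kN/m; ΣN' = 691.8 kN/m; ΣW sinα = 449.9 kN/m
Resisting = 74.5 + 691.8·tan20.0° = 74.5 + 251.8 = 326.3 kN/m
FS = 326.3 / 449.9 = 0.725

FS = 0.73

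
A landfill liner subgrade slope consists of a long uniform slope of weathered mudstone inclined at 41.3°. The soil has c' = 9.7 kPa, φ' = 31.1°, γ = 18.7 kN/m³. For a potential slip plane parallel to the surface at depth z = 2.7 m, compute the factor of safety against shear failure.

FS = 1.07

For an infinite slope with a slip plane parallel to the surface (no pore pressure): FS = [c' + γz cos²β tanφ'] / [γz sinβ cosβ].
γz = 18.7·2.7 = 50.49 kN/m²
Numerator = 9.7 + 50.49·cos²41.3°·tan31.1° = 9.7 + 50.49·0.5644·0.6032 = 26.890 kPa
Denominator = 50.49·sin41.3°·cos41.3° = 50.49·0.6600·0.7513 = 25.035 kPa
FS = 26.890 / 25.035 = 1.074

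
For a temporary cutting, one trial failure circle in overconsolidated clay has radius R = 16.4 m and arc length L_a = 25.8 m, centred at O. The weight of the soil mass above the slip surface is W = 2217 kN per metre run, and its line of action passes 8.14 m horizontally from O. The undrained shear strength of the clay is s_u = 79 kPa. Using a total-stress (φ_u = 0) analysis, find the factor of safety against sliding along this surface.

Taking moments about the centre O, the resisting moment is provided by the undrained shear strength acting along the arc:
M_R = s_u·L_a·R = 79·25.80·16.4 = 33426.5 kN·m/m
M_D = W·d = 2217·8.14 = 18046.4 kN·m/m
FS = M_R / M_D = 33426.5 / 18046.4 = 1.852

FS = 1.85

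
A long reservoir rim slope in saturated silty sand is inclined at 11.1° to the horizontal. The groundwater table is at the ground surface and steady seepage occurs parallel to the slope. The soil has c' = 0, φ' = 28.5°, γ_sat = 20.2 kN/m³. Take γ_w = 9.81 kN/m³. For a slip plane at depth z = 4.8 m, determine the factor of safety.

With seepage parallel to the slope and the water table at the surface, the effective normal stress on the slip plane uses the buoyant unit weight γ' = γ_sat − γ_w while the driving shear stress uses γ_sat:
FS = [c' + γ' z cos²β tanφ'] / [γ_sat z sinβ cosβ]
(For c' = 0 this reduces to FS = (γ'/γ_sat)·tanφ'/tanβ.)
γ' = 20.2 − 9.81 = 10.39 kN/m³
Numerator = 0.0 + 10.39·4.8·cos²11.1°·tan28.5° = 0.0 + 10.39·4.8·0.9629·0.5430 = 26.075 kPa
Denominator = 20.2·4.8·sin11.1°·cos11.1° = 20.2·4.8·0.1925·0.9813 = 18.318 kPa
FS = 26.075 / 18.318 = 1.423

FS = 1.42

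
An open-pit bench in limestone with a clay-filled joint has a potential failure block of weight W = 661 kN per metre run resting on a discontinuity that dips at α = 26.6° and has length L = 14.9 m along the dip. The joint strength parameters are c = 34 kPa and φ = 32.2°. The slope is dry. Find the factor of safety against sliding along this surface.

Resolving the block weight along and normal to the plane and applying the Mohr–Coulomb strength on the joint:
N' = W cosα = 661·cos26.6° = 591.0 kN/m
Driving force T = W sinα = 661·sin26.6° = 296.0 kN/m
Resisting force R = c·L + N'·tanφ = 34·14.9 + 591.0·tan32.2° = 506.6 + 372.2 = 878.8 kN/m
FS = R / T = 878.8 / 296.0 = 2.969

FS = 2.97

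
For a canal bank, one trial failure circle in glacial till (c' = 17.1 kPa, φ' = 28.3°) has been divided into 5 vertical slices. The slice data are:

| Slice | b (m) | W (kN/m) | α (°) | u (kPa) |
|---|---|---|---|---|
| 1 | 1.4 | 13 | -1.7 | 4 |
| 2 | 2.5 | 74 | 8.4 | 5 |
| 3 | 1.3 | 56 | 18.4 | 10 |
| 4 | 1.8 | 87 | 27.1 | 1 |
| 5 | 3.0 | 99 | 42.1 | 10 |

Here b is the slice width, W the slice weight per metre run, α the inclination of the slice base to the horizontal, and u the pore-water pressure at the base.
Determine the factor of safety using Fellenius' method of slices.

FS = 2.32

Ordinary method of slices: FS = Σ[c'·Δl_i + (W_i cosα_i − u_i·Δl_i)·tanφ'] / Σ W_i sinα_i, with Δl_i = b_i / cosα_i.
Slice 1: Δl = 1.4/cos(-1.7°) = 1.401 m; N'_1 = 13·cos(-1.7°) − 4·1.401 = 7.4; c'Δl = 23.95; W sinα = -0.4
Slice 2: Δl = 2.5/cos8.4° = 2.527 m; N'_2 = 74·cos8.4° − 5·2.527 = 60.6; c'Δl = 43.21; W sinα = 10.8
Slice 3: Δl = 1.3/cos18.4° = 1.370 m; N'_3 = 56·cos18.4° − 10·1.370 = 39.4; c'Δl = 23.43; W sinα = 17.7
Slice 4: Δl = 1.8/cos27.1° = 2.022 m; N'_4 = 87·cos27.1° − 1·2.022 = 75.4; c'Δl = 34.58; W sinα = 39.6
Slice 5: Δl = 3.0/cos42.1° = 4.043 m; N'_5 = 99·cos42.1° − 10·4.043 = 33.0; c'Δl = 69.14; W sinα = 66.4
Σc'Δl = 194.3 kN/m; ΣN' = 215.8 kN/m; ΣW sinα = 134.1 kN/m
Resisting = 194.3 + 215.8·tan28.3° = 194.3 + 116.2 = 310.5 kN/m
FS = 310.5 / 134.1 = 2.316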